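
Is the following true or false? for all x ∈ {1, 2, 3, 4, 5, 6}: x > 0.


Evaluate the predicate on each element: 1:T, 2:T, 3:T, 4:T, 5:T, 6:T.
Every element satisfies the predicate.

T


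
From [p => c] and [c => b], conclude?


Hypothetical syllogism: from (P → Q) and (Q → R), infer (P → R).
Chain the two implications through the shared middle term 'c'.

p => b


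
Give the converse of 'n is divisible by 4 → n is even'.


The converse of (P → Q) is (Q → P). It is not in general equivalent to the original.
Here P = 'n is divisible by 4' and Q = 'n is even'.

If n is even, then n is divisible by 4.


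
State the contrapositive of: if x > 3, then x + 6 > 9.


The contrapositive of (P → Q) is (¬Q → ¬P); it is logically equivalent to the original.
Here P = 'x > 3' and Q = 'x + 6 > 9'.

If not (x + 6 > 9), then not (x > 3).


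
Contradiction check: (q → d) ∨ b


Truth table over {b, d, q}:
b | d | q | φ
-------------
F | F | F | T
T | F | F | T
F | T | F | T
T | T | F | T
F | F | T | F
T | F | T | T
F | T | T | T
T | T | T | T
Satisfying assignment at row 1: b=F, d=F, q=F gives T.

No, it is not a contradiction.


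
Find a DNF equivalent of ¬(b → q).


Step 1: Rewrite implication then negate: ¬(¬b ∨ q) = b ∧ ¬q.

b ∧ (¬q)


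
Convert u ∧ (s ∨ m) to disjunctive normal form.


Step 1: Distribute ∧ over ∨: u ∧ (s ∨ m) = (u ∧ s) ∨ (u ∧ m).

(u ∧ s) ∨ (u ∧ m)


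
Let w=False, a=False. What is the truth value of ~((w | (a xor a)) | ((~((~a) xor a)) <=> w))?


Substitute w=False, a=False:
a xor a = False xor False = False
w | (a xor a) = False | False = False
~a = True
(~a) xor a = True xor False = True
~((~a) xor a) = False
(~((~a) xor a)) <=> w = False <=> False = True
(w | (a xor a)) | ((~((~a) xor a)) <=> w) = False | True = True
~((w | (a xor a)) | ((~((~a) xor a)) <=> w)) = False

False


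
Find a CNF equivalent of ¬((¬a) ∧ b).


Step 1: Apply De Morgan: ¬((¬a) ∧ b) = ¬(¬a) ∨ ¬b.
Step 2: Eliminate any double negations (¬¬X = X).

a ∨ (¬b)


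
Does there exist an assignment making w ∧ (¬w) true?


Check all 2 assignments over {w}:
w | φ
-----
F | F
T | F
No assignment makes the formula true.

Unsatisfiable.


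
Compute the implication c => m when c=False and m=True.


Implication is false only when antecedent is true and consequent is false.
Substitute: c=False, m=True.
False => True evaluates to True.

True


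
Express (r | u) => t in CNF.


Step 1: Rewrite as ¬(r ∨ u) ∨ t = (¬r ∧ ¬u) ∨ t.
Step 2: Distribute ∨ over ∧.

((~r) | t) & ((~u) | t)


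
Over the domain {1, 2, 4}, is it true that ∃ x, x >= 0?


Evaluate the predicate on each element: 1:T, 2:T, 4:T.
Witness x = 1 satisfies the predicate.

T


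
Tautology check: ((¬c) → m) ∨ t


Build the truth table over {c, m, t}:
c | m | t | φ
-------------
F | F | F | F
T | F | F | T
F | T | F | T
T | T | F | T
F | F | T | T
T | F | T | T
F | T | T | T
T | T | T | T
Counterexample at row 1: with c=F, m=F, t=F, the formula is F.

No, it is not a tautology.


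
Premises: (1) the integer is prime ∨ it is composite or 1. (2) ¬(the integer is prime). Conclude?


Disjunctive syllogism: from (P ∨ Q) and ¬P, infer Q.
One disjunct, 'the integer is prime', is ruled out; the other must hold.

it is composite or 1


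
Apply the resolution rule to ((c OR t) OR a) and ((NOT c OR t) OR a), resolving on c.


The clauses contain complementary literals c and NOTc.
Resolution eliminates this pair and disjoins the remaining literals (merging duplicates).

(a OR t)


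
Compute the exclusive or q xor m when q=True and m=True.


Exclusive or is true when exactly one operand is true.
Substitute: q=True, m=True.
True xor True evaluates to False.

False


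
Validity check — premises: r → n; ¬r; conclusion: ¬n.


This is denying the antecedent (fallacy). There exist truth assignments where the premises are all true but the conclusion is false.

Invalid.


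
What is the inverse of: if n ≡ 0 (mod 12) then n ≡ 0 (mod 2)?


The inverse of (P → Q) is (¬P → ¬Q). It is equivalent to the converse, not to the original.
Here P = 'n ≡ 0 (mod 12)' and Q = 'n ≡ 0 (mod 2)'.

If not (n ≡ 0 (mod 12)), then not (n ≡ 0 (mod 2)).


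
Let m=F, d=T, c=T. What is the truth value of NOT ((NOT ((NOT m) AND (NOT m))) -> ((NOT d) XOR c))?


Substitute m=F, d=T, c=T:
NOT m = T
NOT m = T
(NOT m) AND (NOT m) = T AND T = T
NOT ((NOT m) AND (NOT m)) = F
NOT d = F
(NOT d) XOR c = F XOR T = T
(NOT ((NOT m) AND (NOT m))) -> ((NOT d) XOR c) = F -> T = T
NOT ((NOT ((NOT m) AND (NOT m))) -> ((NOT d) XOR c)) = F

F


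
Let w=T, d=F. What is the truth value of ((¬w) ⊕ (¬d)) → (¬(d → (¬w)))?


Substitute w=T, d=F:
¬w = F
¬d = T
(¬w) ⊕ (¬d) = F ⊕ T = T
¬w = F
d → (¬w) = F → F = T
¬(d → (¬w)) = F
((¬w) ⊕ (¬d)) → (¬(d → (¬w))) = T → F = F

F


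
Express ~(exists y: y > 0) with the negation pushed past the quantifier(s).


¬(forall x: φ) = exists x: ¬φ, and ¬(exists x: φ) = forall x: ¬φ.
Apply to the existential statement.

forall y: ~(y > 0)


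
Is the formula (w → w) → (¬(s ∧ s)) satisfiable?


Search for a satisfying assignment over {s, w}.
Try s=F, w=F: the formula evaluates to T.
A satisfying assignment exists.

Satisfiable.


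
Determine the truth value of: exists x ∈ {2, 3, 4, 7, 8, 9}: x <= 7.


Evaluate the predicate on each element: 2:True, 3:True, 4:True, 7:True, 8:False, 9:False.
Witness x = 2 satisfies the predicate.

True


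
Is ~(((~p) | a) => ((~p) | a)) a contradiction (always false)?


Truth table over {a, p}:
a | p | φ
---------
False | False | False
True | False | False
False | True | False
True | True | False
Every row is false.

Yes, it is a contradiction.


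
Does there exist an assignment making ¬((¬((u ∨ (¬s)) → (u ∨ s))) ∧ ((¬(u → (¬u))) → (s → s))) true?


Search for a satisfying assignment over {s, u}.
Try s=T, u=F: the formula evaluates to T.
A satisfying assignment exists.

Satisfiable.


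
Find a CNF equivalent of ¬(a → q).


Step 1: Rewrite a → q as ¬a ∨ q.
Step 2: Negate: ¬(¬a ∨ q) = a ∧ ¬q (De Morgan + double negation).

a ∧ (¬q)


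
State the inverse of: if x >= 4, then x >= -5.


The inverse of (P → Q) is (¬P → ¬Q). It is equivalent to the converse, not to the original.
Here P = 'x >= 4' and Q = 'x >= -5'.

If not (x >= 4), then not (x >= -5).


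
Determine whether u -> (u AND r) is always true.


Build the truth table over {r, u}:
r | u | φ
---------
F | F | T
T | F | T
F | T | F
T | T | T
Counterexample at row 3: with r=F, u=T, the formula is F.

No, it is not a tautology.


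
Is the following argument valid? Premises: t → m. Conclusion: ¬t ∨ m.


This matches the form of material implication: the conclusion follows in every model of the premises.

Valid.


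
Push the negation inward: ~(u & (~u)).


De Morgan: the negation of a conjunction is the disjunction of the negations.
Distribute ~ across &, flipping it to |, and negate each literal.

(~u) | u


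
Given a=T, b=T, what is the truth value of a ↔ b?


Biconditional is true when both operands have the same truth value.
Substitute: a=T, b=T.
T ↔ T evaluates to T.

T


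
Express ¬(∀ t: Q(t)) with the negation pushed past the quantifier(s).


¬(∀ x: φ) = ∃ x: ¬φ, and ¬(∃ x: φ) = ∀ x: ¬φ.
Apply to the universal statement.

∃ t: ¬(Q(t))


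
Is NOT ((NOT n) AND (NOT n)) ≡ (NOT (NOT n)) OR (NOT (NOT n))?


Compare truth tables:
n | φ | ψ
---------
F | F | F
T | T | T
The columns φ and ψ agree on every row.

Yes, they are logically equivalent.


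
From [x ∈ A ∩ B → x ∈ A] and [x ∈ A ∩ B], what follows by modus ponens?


Modus ponens: from (P → Q) and P, infer Q.
P = 'x ∈ A ∩ B' is asserted, and P → Q holds, so Q follows.

x ∈ A.


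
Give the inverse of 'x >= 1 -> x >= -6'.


The inverse of (P → Q) is (¬P → ¬Q). It is equivalent to the converse, not to the original.
Here P = 'x >= 1' and Q = 'x >= -6'.

If not (x >= 1), then not (x >= -6).


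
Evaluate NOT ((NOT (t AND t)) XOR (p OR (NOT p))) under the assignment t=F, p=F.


Substitute t=F, p=F:
t AND t = F AND F = F
NOT (t AND t) = T
NOT p = T
p OR (NOT p) = F OR T = T
(NOT (t AND t)) XOR (p OR (NOT p)) = T XOR T = F
NOT ((NOT (t AND t)) XOR (p OR (NOT p))) = T

T


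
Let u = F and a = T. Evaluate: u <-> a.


Biconditional is true when both operands have the same truth value.
Substitute: u=F, a=T.
F <-> T evaluates to F.

F


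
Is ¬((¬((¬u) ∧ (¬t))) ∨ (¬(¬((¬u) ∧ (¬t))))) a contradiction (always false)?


Truth table over {t, u}:
t | u | φ
---------
F | F | F
T | F | F
F | T | F
T | T | F
Every row is false.

Yes, it is a contradiction.


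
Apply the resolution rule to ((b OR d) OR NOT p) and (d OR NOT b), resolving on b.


The clauses contain complementary literals b and NOTb.
Resolution eliminates this pair and disjoins the remaining literals (merging duplicates).

(d OR NOT p)


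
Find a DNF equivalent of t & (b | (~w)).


Step 1: Distribute ∧ over ∨: t ∧ (b ∨ (¬w)) = (t ∧ b) ∨ (t ∧ (¬w)).

(t & b) | (t & (~w))


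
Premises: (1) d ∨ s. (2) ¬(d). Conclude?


Disjunctive syllogism: from (P ∨ Q) and ¬P, infer Q.
One disjunct, 'd', is ruled out; the other must hold.

s


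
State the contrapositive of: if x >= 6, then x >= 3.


The contrapositive of (P → Q) is (¬Q → ¬P); it is logically equivalent to the original.
Here P = 'x >= 6' and Q = 'x >= 3'.

If not (x >= 3), then not (x >= 6).


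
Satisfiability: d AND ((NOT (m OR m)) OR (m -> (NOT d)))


Search for a satisfying assignment over {d, m}.
Try d=T, m=F: the formula evaluates to T.
A satisfying assignment exists.

Satisfiable.


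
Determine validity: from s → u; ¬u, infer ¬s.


This matches the form of modus tollens: the conclusion follows in every model of the premises.

Valid.


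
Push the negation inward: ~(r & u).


De Morgan: the negation of a conjunction is the disjunction of the negations.
Distribute ~ across &, flipping it to |, and negate each literal.

(~r) | (~u)


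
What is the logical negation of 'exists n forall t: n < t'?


Negation flips each quantifier (∀↔∃) and negates the inner predicate.
¬(exists n forall t: φ) = forall n exists t: ¬φ.

forall n exists t: ~(n < t)


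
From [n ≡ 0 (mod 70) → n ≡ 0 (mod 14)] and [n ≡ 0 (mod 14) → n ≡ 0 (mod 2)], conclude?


Hypothetical syllogism: from (P → Q) and (Q → R), infer (P → R).
Chain the two implications through the shared middle term 'n ≡ 0 (mod 14)'.

n ≡ 0 (mod 70) → n ≡ 0 (mod 2)


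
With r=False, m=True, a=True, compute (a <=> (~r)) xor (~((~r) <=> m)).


Substitute r=False, m=True, a=True:
~r = True
a <=> (~r) = True <=> True = True
~r = True
(~r) <=> m = True <=> True = True
~((~r) <=> m) = False
(a <=> (~r)) xor (~((~r) <=> m)) = True xor False = True

True


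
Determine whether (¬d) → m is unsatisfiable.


Truth table over {d, m}:
d | m | φ
---------
F | F | F
T | F | T
F | T | T
T | T | T
Satisfying assignment at row 2: d=T, m=F gives T.

No, it is not a contradiction.


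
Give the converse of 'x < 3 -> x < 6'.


The converse of (P → Q) is (Q → P). It is not in general equivalent to the original.
Here P = 'x < 3' and Q = 'x < 6'.

If x < 6, then x < 3.


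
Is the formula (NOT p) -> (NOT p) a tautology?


Build the truth table over {p}:
p | φ
-----
F | T
T | T
Every row evaluates to true.

Yes, it is a tautology.


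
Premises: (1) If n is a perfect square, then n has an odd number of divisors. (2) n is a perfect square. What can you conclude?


Modus ponens: from (P → Q) and P, infer Q.
P = 'n is a perfect square' is asserted, and P → Q holds, so Q follows.

n has an odd number of divisors.


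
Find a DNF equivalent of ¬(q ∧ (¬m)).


Step 1: Apply De Morgan: ¬(q ∧ (¬m)) = ¬q ∨ ¬(¬m).
Step 2: Eliminate any double negations (¬¬X = X).

(¬q) ∨ m


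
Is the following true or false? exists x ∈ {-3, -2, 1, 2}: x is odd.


Evaluate the predicate on each element: -3:True, -2:False, 1:True, 2:False.
Witness x = -3 satisfies the predicate.

True


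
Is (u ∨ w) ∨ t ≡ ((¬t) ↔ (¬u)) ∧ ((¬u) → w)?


Compare truth tables:
t | u | w | φ | ψ
-----------------
F | F | F | F | F
T | F | F | T | F
F | T | F | T | F
T | T | F | T | T
F | F | T | T | T
T | F | T | T | F
F | T | T | T | F
T | T | T | T | T
They differ at row 2 (t=T, u=F, w=F): φ=T but ψ=F.

No, they are not logically equivalent.


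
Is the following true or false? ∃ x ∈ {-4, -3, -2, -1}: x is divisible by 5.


Evaluate the predicate on each element: -4:F, -3:F, -2:F, -1:F.
No element satisfies the predicate.

F


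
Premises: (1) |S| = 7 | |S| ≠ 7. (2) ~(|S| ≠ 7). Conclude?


Disjunctive syllogism: from (P ∨ Q) and ¬P, infer Q.
One disjunct, '|S| ≠ 7', is ruled out; the other must hold.

|S| = 7


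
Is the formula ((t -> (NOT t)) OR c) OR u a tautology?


Build the truth table over {c, t, u}:
c | t | u | φ
-------------
F | F | F | T
T | F | F | T
F | T | F | F
T | T | F | T
F | F | T | T
T | F | T | T
F | T | T | T
T | T | T | T
Counterexample at row 3: with c=F, t=T, u=F, the formula is F.

No, it is not a tautology.


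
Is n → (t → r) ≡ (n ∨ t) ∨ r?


Compare truth tables:
n | r | t | φ | ψ
-----------------
F | F | F | T | F
T | F | F | T | T
F | T | F | T | T
T | T | F | T | T
F | F | T | T | T
T | F | T | F | T
F | T | T | T | T
T | T | T | T | T
They differ at row 1 (n=F, r=F, t=F): φ=T but ψ=F.

No, they are not logically equivalent.


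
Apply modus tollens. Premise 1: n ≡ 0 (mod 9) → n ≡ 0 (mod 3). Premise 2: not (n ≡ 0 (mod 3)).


Modus tollens: from (P → Q) and ¬Q, infer ¬P.
Q = 'n ≡ 0 (mod 3)' is denied; since P → Q, P must also fail.

Not (n ≡ 0 (mod 9)).


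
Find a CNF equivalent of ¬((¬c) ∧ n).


Step 1: Apply De Morgan: ¬((¬c) ∧ n) = ¬(¬c) ∨ ¬n.
Step 2: Eliminate any double negations (¬¬X = X).

c ∨ (¬n)


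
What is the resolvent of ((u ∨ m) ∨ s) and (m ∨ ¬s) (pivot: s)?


The clauses contain complementary literals s and ¬s.
Resolution eliminates this pair and disjoins the remaining literals (merging duplicates).

(u ∨ m)


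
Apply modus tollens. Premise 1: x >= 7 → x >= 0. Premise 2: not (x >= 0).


Modus tollens: from (P → Q) and ¬Q, infer ¬P.
Q = 'x >= 0' is denied; since P → Q, P must also fail.

Not (x >= 7).


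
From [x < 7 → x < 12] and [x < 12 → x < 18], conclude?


Hypothetical syllogism: from (P → Q) and (Q → R), infer (P → R).
Chain the two implications through the shared middle term 'x < 12'.

x < 7 → x < 18


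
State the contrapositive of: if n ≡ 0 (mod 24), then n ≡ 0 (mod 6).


The contrapositive of (P → Q) is (¬Q → ¬P); it is logically equivalent to the original.
Here P = 'n ≡ 0 (mod 24)' and Q = 'n ≡ 0 (mod 6)'.

If not (n ≡ 0 (mod 6)), then not (n ≡ 0 (mod 24)).


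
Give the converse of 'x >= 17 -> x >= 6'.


The converse of (P → Q) is (Q → P). It is not in general equivalent to the original.
Here P = 'x >= 17' and Q = 'x >= 6'.

If x >= 6, then x >= 17.


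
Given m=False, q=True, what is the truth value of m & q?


Conjunction is true only when both operands are true.
Substitute: m=False, q=True.
False & True evaluates to False.

False


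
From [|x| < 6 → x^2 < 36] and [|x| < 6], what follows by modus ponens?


Modus ponens: from (P → Q) and P, infer Q.
P = '|x| < 6' is asserted, and P → Q holds, so Q follows.

x^2 < 36.


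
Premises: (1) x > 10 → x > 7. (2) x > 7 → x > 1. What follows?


Hypothetical syllogism: from (P → Q) and (Q → R), infer (P → R).
Chain the two implications through the shared middle term 'x > 7'.

x > 10 → x > 1


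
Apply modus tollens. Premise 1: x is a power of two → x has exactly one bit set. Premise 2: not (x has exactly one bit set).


Modus tollens: from (P → Q) and ¬Q, infer ¬P.
Q = 'x has exactly one bit set' is denied; since P → Q, P must also fail.

Not (x is a power of two).


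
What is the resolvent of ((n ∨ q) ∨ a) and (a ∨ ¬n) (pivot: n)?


The clauses contain complementary literals n and ¬n.
Resolution eliminates this pair and disjoins the remaining literals (merging duplicates).

(q ∨ a)


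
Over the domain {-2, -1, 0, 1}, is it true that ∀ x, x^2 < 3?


Evaluate the predicate on each element: -2:F, -1:T, 0:T, 1:T.
Counterexample x = -2 fails the predicate.

F


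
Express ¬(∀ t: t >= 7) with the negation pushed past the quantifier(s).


¬(∀ x: φ) = ∃ x: ¬φ, and ¬(∃ x: φ) = ∀ x: ¬φ.
Apply to the universal statement.

∃ t: ¬(t >= 7)


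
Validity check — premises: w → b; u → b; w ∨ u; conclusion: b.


This matches the form of proof by cases: the conclusion follows in every model of the premises.

Valid.


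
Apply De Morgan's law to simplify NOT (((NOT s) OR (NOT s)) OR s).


De Morgan: the negation of a disjunction is the conjunction of the negations.
Distribute NOT across OR, flipping it to AND, and negate each literal.

(s AND s) AND (NOT s)


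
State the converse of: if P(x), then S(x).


The converse of (P → Q) is (Q → P). It is not in general equivalent to the original.
Here P = 'P(x)' and Q = 'S(x)'.

If S(x), then P(x).


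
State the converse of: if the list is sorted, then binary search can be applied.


The converse of (P → Q) is (Q → P). It is not in general equivalent to the original.
Here P = 'the list is sorted' and Q = 'binary search can be applied'.

If binary search can be applied, then the list is sorted.


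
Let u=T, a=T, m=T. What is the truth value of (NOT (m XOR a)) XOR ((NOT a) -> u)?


Substitute u=T, a=T, m=T:
m XOR a = T XOR T = F
NOT (m XOR a) = T
NOT a = F
(NOT a) -> u = F -> T = T
(NOT (m XOR a)) XOR ((NOT a) -> u) = T XOR T = F

F


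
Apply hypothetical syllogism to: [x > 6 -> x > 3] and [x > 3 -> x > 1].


Hypothetical syllogism: from (P → Q) and (Q → R), infer (P → R).
Chain the two implications through the shared middle term 'x > 3'.

x > 6 -> x > 1


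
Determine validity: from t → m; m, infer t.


This is affirming the consequent (fallacy). There exist truth assignments where the premises are all true but the conclusion is false.

Invalid.


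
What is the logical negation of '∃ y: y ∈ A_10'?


¬(∀ x: φ) = ∃ x: ¬φ, and ¬(∃ x: φ) = ∀ x: ¬φ.
Apply to the existential statement.

∀ y: ¬(y ∈ A_10)


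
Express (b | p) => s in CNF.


Step 1: Rewrite as ¬(b ∨ p) ∨ s = (¬b ∧ ¬p) ∨ s.
Step 2: Distribute ∨ over ∧.

((~b) | s) & ((~p) | s)


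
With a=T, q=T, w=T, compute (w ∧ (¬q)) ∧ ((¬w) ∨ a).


Substitute a=T, q=T, w=T:
¬q = F
w ∧ (¬q) = T ∧ F = F
¬w = F
(¬w) ∨ a = F ∨ T = T
(w ∧ (¬q)) ∧ ((¬w) ∨ a) = F ∧ T = F

F


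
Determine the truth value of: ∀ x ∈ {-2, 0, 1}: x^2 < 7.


Evaluate the predicate on each element: -2:T, 0:T, 1:T.
Every element satisfies the predicate.

T


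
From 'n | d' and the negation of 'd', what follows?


Disjunctive syllogism: from (P ∨ Q) and ¬P, infer Q.
One disjunct, 'd', is ruled out; the other must hold.

n


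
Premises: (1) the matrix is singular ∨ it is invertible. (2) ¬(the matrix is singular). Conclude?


Disjunctive syllogism: from (P ∨ Q) and ¬P, infer Q.
One disjunct, 'the matrix is singular', is ruled out; the other must hold.

it is invertible


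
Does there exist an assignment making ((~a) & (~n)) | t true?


Search for a satisfying assignment over {a, n, t}.
Try a=False, n=False, t=False: the formula evaluates to True.
A satisfying assignment exists.

Satisfiable.


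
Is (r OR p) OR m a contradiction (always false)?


Truth table over {m, p, r}:
m | p | r | φ
-------------
F | F | F | F
T | F | F | T
F | T | F | T
T | T | F | T
F | F | T | T
T | F | T | T
F | T | T | T
T | T | T | T
Satisfying assignment at row 2: m=T, p=F, r=F gives T.

No, it is not a contradiction.


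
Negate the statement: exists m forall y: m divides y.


Negation flips each quantifier (∀↔∃) and negates the inner predicate.
¬(exists m forall y: φ) = forall m exists y: ¬φ.

forall m exists y: ~(m divides y)


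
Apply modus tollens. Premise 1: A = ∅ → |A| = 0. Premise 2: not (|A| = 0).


Modus tollens: from (P → Q) and ¬Q, infer ¬P.
Q = '|A| = 0' is denied; since P → Q, P must also fail.

Not (A = ∅).


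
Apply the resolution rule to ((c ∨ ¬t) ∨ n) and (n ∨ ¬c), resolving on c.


The clauses contain complementary literals c and ¬c.
Resolution eliminates this pair and disjoins the remaining literals (merging duplicates).

(¬t ∨ n)


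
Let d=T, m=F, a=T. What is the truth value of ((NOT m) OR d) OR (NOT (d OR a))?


Substitute d=T, m=F, a=T:
NOT m = T
(NOT m) OR d = T OR T = T
d OR a = T OR T = T
NOT (d OR a) = F
((NOT m) OR d) OR (NOT (d OR a)) = T OR F = T

T


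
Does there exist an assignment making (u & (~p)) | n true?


Search for a satisfying assignment over {n, p, u}.
Try n=True, p=False, u=False: the formula evaluates to True.
A satisfying assignment exists.

Satisfiable.


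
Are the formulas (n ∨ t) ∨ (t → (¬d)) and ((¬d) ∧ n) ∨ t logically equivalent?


Compare truth tables:
d | n | t | φ | ψ
-----------------
F | F | F | T | F
T | F | F | T | F
F | T | F | T | T
T | T | F | T | F
F | F | T | T | T
T | F | T | T | T
F | T | T | T | T
T | T | T | T | T
They differ at row 1 (d=F, n=F, t=F): φ=T but ψ=F.

No, they are not logically equivalent.


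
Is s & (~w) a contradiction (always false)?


Truth table over {s, w}:
s | w | φ
---------
False | False | False
True | False | True
False | True | False
True | True | False
Satisfying assignment at row 2: s=True, w=False gives True.

No, it is not a contradiction.


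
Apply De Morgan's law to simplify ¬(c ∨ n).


De Morgan: the negation of a disjunction is the conjunction of the negations.
Distribute ¬ across ∨, flipping it to ∧, and negate each literal.

(¬c) ∧ (¬n)


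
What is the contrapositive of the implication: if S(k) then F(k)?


The contrapositive of (P → Q) is (¬Q → ¬P); it is logically equivalent to the original.
Here P = 'S(k)' and Q = 'F(k)'.

If not (F(k)), then not (S(k)).


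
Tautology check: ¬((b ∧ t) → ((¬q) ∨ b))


Build the truth table over {b, q, t}:
b | q | t | φ
-------------
F | F | F | F
T | F | F | F
F | T | F | F
T | T | F | F
F | F | T | F
T | F | T | F
F | T | T | F
T | T | T | F
Counterexample at row 1: with b=F, q=F, t=F, the formula is F.

No, it is not a tautology.


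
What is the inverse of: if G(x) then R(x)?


The inverse of (P → Q) is (¬P → ¬Q). It is equivalent to the converse, not to the original.
Here P = 'G(x)' and Q = 'R(x)'.

If not (G(x)), then not (R(x)).


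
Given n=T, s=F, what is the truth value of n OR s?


Disjunction is false only when both operands are false.
Substitute: n=T, s=F.
T OR F evaluates to T.

T


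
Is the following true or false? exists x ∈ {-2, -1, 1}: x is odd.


Evaluate the predicate on each element: -2:False, -1:True, 1:True.
Witness x = -1 satisfies the predicate.

True


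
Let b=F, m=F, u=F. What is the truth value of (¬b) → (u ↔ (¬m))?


Substitute b=F, m=F, u=F:
¬b = T
¬m = T
u ↔ (¬m) = F ↔ T = F
(¬b) → (u ↔ (¬m)) = T → F = F

F


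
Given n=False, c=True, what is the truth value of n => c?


Implication is false only when antecedent is true and consequent is false.
Substitute: n=False, c=True.
False => True evaluates to True.

True


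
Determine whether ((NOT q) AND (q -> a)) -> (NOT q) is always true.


Build the truth table over {a, q}:
a | q | φ
---------
F | F | T
T | F | T
F | T | T
T | T | T
Every row evaluates to true.

Yes, it is a tautology.


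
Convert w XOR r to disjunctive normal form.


Step 1: w ⊕ r is true exactly when they disagree: (w ∧ ¬r) ∨ (¬w ∧ r).

(w AND (NOT r)) OR ((NOT w) AND r)


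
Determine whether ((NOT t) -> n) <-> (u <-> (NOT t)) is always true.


Build the truth table over {n, t, u}:
n | t | u | φ
-------------
F | F | F | T
T | F | F | F
F | T | F | T
T | T | F | T
F | F | T | F
T | F | T | T
F | T | T | F
T | T | T | F
Counterexample at row 2: with n=T, t=F, u=F, the formula is F.

No, it is not a tautology.


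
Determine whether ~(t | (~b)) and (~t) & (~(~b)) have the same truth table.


Compare truth tables:
b | t | φ | ψ
-------------
False | False | False | False
True | False | True | True
False | True | False | False
True | True | False | False
The columns φ and ψ agree on every row.

Yes, they are logically equivalent.


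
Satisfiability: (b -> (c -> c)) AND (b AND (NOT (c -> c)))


Check all 4 assignments over {b, c}:
b | c | φ
---------
F | F | F
T | F | F
F | T | F
T | T | F
No assignment makes the formula true.

Unsatisfiable.


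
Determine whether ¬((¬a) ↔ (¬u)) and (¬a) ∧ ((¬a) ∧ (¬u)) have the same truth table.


Compare truth tables:
a | u | φ | ψ
-------------
F | F | F | T
T | F | T | F
F | T | T | F
T | T | F | F
They differ at row 1 (a=F, u=F): φ=F but ψ=T.

No, they are not logically equivalent.


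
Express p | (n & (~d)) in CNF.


Step 1: Distribute ∨ over ∧: p ∨ (n ∧ (¬d)) = (p ∨ n) ∧ (p ∨ (¬d)).

(p | n) & (p | (~d))


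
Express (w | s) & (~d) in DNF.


Step 1: Distribute ∧ over ∨: (w ∨ s) ∧ (¬d) = (w ∧ (¬d)) ∨ (s ∧ (¬d)).

(w & (~d)) | (s & (~d))


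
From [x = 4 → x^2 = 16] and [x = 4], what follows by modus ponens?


Modus ponens: from (P → Q) and P, infer Q.
P = 'x = 4' is asserted, and P → Q holds, so Q follows.

x^2 = 16.


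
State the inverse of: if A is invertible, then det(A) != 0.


The inverse of (P → Q) is (¬P → ¬Q). It is equivalent to the converse, not to the original.
Here P = 'A is invertible' and Q = 'det(A) != 0'.

If not (A is invertible), then not (det(A) != 0).


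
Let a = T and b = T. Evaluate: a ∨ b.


Disjunction is false only when both operands are false.
Substitute: a=T, b=T.
T ∨ T evaluates to T.

T


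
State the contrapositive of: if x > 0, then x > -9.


The contrapositive of (P → Q) is (¬Q → ¬P); it is logically equivalent to the original.
Here P = 'x > 0' and Q = 'x > -9'.

If not (x > -9), then not (x > 0).


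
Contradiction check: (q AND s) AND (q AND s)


Truth table over {q, s}:
q | s | φ
---------
F | F | F
T | F | F
F | T | F
T | T | T
Satisfying assignment at row 4: q=T, s=T gives T.

No, it is not a contradiction.


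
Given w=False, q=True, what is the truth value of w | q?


Disjunction is false only when both operands are false.
Substitute: w=False, q=True.
False | True evaluates to True.

True


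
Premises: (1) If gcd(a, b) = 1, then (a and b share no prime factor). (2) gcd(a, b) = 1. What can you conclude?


Modus ponens: from (P → Q) and P, infer Q.
P = 'gcd(a, b) = 1' is asserted, and P → Q holds, so Q follows.

(a and b share no prime factor).


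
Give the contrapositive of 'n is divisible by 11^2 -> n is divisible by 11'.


The contrapositive of (P → Q) is (¬Q → ¬P); it is logically equivalent to the original.
Here P = 'n is divisible by 11^2' and Q = 'n is divisible by 11'.

If not (n is divisible by 11), then not (n is divisible by 11^2).


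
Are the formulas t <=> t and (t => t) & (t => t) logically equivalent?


Compare truth tables:
t | φ | ψ
---------
False | True | True
True | True | True
The columns φ and ψ agree on every row.

Yes, they are logically equivalent.


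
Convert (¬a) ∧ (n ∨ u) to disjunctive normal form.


Step 1: Distribute ∧ over ∨: (¬a) ∧ (n ∨ u) = ((¬a) ∧ n) ∨ ((¬a) ∧ u).

((¬a) ∧ n) ∨ ((¬a) ∧ u)


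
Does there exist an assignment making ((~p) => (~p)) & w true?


Search for a satisfying assignment over {p, w}.
Try p=False, w=True: the formula evaluates to True.
A satisfying assignment exists.

Satisfiable.


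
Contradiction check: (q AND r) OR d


Truth table over {d, q, r}:
d | q | r | φ
-------------
F | F | F | F
T | F | F | T
F | T | F | F
T | T | F | T
F | F | T | F
T | F | T | T
F | T | T | T
T | T | T | T
Satisfying assignment at row 2: d=T, q=F, r=F gives T.

No, it is not a contradiction.


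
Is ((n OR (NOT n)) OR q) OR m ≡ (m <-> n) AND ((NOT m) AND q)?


Compare truth tables:
m | n | q | φ | ψ
-----------------
F | F | F | T | F
T | F | F | T | F
F | T | F | T | F
T | T | F | T | F
F | F | T | T | T
T | F | T | T | F
F | T | T | T | F
T | T | T | T | F
They differ at row 1 (m=F, n=F, q=F): φ=T but ψ=F.

No, they are not logically equivalent.


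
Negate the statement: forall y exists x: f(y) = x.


Negation flips each quantifier (∀↔∃) and negates the inner predicate.
¬(forall y exists x: φ) = exists y forall x: ¬φ.

exists y forall x: ~(f(y) = x)


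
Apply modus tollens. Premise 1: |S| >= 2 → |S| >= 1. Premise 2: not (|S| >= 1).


Modus tollens: from (P → Q) and ¬Q, infer ¬P.
Q = '|S| >= 1' is denied; since P → Q, P must also fail.

Not (|S| >= 2).


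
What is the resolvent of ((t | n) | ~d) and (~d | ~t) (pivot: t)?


The clauses contain complementary literals t and ~t.
Resolution eliminates this pair and disjoins the remaining literals (merging duplicates).

(~d | n)


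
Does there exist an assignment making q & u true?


Search for a satisfying assignment over {q, u}.
Try q=True, u=True: the formula evaluates to True.
A satisfying assignment exists.

Satisfiable.


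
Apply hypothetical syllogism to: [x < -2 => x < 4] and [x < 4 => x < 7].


Hypothetical syllogism: from (P → Q) and (Q → R), infer (P → R).
Chain the two implications through the shared middle term 'x < 4'.

x < -2 => x < 7


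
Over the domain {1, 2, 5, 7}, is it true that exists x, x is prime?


Evaluate the predicate on each element: 1:False, 2:True, 5:True, 7:True.
Witness x = 2 satisfies the predicate.

True


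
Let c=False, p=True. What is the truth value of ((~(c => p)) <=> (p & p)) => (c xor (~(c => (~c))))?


Substitute c=False, p=True:
c => p = False => True = True
~(c => p) = False
p & p = True & True = True
(~(c => p)) <=> (p & p) = False <=> True = False
~c = True
c => (~c) = False => True = True
~(c => (~c)) = False
c xor (~(c => (~c))) = False xor False = False
((~(c => p)) <=> (p & p)) => (c xor (~(c => (~c)))) = False => False = True

True


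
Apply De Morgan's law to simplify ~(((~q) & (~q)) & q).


De Morgan: the negation of a conjunction is the disjunction of the negations.
Distribute ~ across &, flipping it to |, and negate each literal.

(q | q) | (~q)


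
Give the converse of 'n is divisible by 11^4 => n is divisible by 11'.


The converse of (P → Q) is (Q → P). It is not in general equivalent to the original.
Here P = 'n is divisible by 11^4' and Q = 'n is divisible by 11'.

If n is divisible by 11, then n is divisible by 11^4.


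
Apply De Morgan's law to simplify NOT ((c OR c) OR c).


De Morgan: the negation of a disjunction is the conjunction of the negations.
Distribute NOT across OR, flipping it to AND, and negate each literal.

((NOT c) AND (NOT c)) AND (NOT c)


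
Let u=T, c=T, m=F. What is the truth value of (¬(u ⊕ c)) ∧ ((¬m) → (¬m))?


Substitute u=T, c=T, m=F:
u ⊕ c = T ⊕ T = F
¬(u ⊕ c) = T
¬m = T
¬m = T
(¬m) → (¬m) = T → T = T
(¬(u ⊕ c)) ∧ ((¬m) → (¬m)) = T ∧ T = T

T


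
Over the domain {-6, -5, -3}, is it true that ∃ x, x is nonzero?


Evaluate the predicate on each element: -6:T, -5:T, -3:T.
Witness x = -6 satisfies the predicate.

T


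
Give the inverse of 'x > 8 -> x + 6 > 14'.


The inverse of (P → Q) is (¬P → ¬Q). It is equivalent to the converse, not to the original.
Here P = 'x > 8' and Q = 'x + 6 > 14'.

If not (x > 8), then not (x + 6 > 14).


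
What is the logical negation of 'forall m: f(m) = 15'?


¬(forall x: φ) = exists x: ¬φ, and ¬(exists x: φ) = forall x: ¬φ.
Apply to the universal statement.

exists m: ~(f(m) = 15)


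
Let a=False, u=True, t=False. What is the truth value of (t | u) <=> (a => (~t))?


Substitute a=False, u=True, t=False:
t | u = False | True = True
~t = True
a => (~t) = False => True = True
(t | u) <=> (a => (~t)) = True <=> True = True

True


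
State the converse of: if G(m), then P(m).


The converse of (P → Q) is (Q → P). It is not in general equivalent to the original.
Here P = 'G(m)' and Q = 'P(m)'.

If P(m), then G(m).


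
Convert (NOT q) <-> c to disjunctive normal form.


Step 1: (¬q) ↔ c is true exactly when both agree: ((¬q) ∧ c) ∨ (¬(¬q) ∧ ¬c).
Step 2: Eliminate any double negations (¬¬X = X).

((NOT q) AND c) OR (q AND (NOT c))


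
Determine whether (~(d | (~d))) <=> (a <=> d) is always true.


Build the truth table over {a, d}:
a | d | φ
---------
False | False | False
True | False | True
False | True | True
True | True | False
Counterexample at row 1: with a=False, d=False, the formula is False.

No, it is not a tautology.


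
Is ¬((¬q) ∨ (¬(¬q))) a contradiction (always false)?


Truth table over {q}:
q | φ
-----
F | F
T | F
Every row is false.

Yes, it is a contradiction.


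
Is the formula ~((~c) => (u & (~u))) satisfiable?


Search for a satisfying assignment over {c, u}.
Try c=False, u=False: the formula evaluates to True.
A satisfying assignment exists.

Satisfiable.


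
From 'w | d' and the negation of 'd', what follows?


Disjunctive syllogism: from (P ∨ Q) and ¬P, infer Q.
One disjunct, 'd', is ruled out; the other must hold.

w


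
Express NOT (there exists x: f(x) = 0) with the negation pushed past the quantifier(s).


¬(for all x: φ) = there exists x: ¬φ, and ¬(there exists x: φ) = for all x: ¬φ.
Apply to the existential statement.

for all x: NOT(f(x) = 0)


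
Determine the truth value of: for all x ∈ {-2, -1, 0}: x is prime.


Evaluate the predicate on each element: -2:F, -1:F, 0:F.
Counterexample x = -2 fails the predicate.

F


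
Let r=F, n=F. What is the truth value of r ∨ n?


Substitute r=F, n=F:
r ∨ n = F ∨ F = F

F


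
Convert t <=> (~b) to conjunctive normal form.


Step 1: Rewrite t ↔ (¬b) as (t → (¬b)) ∧ ((¬b) → t).
Step 2: Rewrite each implication as a disjunction.
Step 3: Eliminate any double negations (¬¬X = X).

((~t) | (~b)) & (b | t)


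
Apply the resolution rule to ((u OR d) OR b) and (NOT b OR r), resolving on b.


The clauses contain complementary literals b and NOTb.
Resolution eliminates this pair and disjoins the remaining literals (merging duplicates).

((u OR d) OR r)


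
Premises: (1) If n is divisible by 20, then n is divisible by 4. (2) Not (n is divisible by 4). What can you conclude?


Modus tollens: from (P → Q) and ¬Q, infer ¬P.
Q = 'n is divisible by 4' is denied; since P → Q, P must also fail.

Not (n is divisible by 20).


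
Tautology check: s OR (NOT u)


Build the truth table over {s, u}:
s | u | φ
---------
F | F | T
T | F | T
F | T | F
T | T | T
Counterexample at row 3: with s=F, u=T, the formula is F.

No, it is not a tautology.


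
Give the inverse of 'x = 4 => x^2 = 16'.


The inverse of (P → Q) is (¬P → ¬Q). It is equivalent to the converse, not to the original.
Here P = 'x = 4' and Q = 'x^2 = 16'.

If not (x = 4), then not (x^2 = 16).


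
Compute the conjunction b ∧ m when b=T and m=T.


Conjunction is true only when both operands are true.
Substitute: b=T, m=T.
T ∧ T evaluates to T.

T


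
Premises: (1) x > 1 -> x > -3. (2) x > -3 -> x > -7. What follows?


Hypothetical syllogism: from (P → Q) and (Q → R), infer (P → R).
Chain the two implications through the shared middle term 'x > -3'.

x > 1 -> x > -7


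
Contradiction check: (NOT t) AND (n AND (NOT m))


Truth table over {m, n, t}:
m | n | t | φ
-------------
F | F | F | F
T | F | F | F
F | T | F | T
T | T | F | F
F | F | T | F
T | F | T | F
F | T | T | F
T | T | T | F
Satisfying assignment at row 3: m=F, n=T, t=F gives T.

No, it is not a contradiction.


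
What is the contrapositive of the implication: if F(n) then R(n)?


The contrapositive of (P → Q) is (¬Q → ¬P); it is logically equivalent to the original.
Here P = 'F(n)' and Q = 'R(n)'.

If not (R(n)), then not (F(n)).


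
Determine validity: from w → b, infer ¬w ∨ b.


This matches the form of material implication: the conclusion follows in every model of the premises.

Valid.


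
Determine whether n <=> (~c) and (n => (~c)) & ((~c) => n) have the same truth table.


Compare truth tables:
c | n | φ | ψ
-------------
False | False | False | False
True | False | True | True
False | True | True | True
True | True | False | False
The columns φ and ψ agree on every row.

Yes, they are logically equivalent.


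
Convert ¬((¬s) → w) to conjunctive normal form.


Step 1: Rewrite (¬s) → w as ¬(¬s) ∨ w.
Step 2: Negate: ¬(¬(¬s) ∨ w) = (¬s) ∧ ¬w (De Morgan + double negation).

(¬s) ∧ (¬w)


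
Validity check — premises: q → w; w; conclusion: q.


This is affirming the consequent (fallacy). There exist truth assignments where the premises are all true but the conclusion is false.

Invalid.


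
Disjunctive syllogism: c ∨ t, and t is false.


Disjunctive syllogism: from (P ∨ Q) and ¬P, infer Q.
One disjunct, 't', is ruled out; the other must hold.

c


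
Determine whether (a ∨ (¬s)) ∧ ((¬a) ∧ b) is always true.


Build the truth table over {a, b, s}:
a | b | s | φ
-------------
F | F | F | F
T | F | F | F
F | T | F | T
T | T | F | F
F | F | T | F
T | F | T | F
F | T | T | F
T | T | T | F
Counterexample at row 1: with a=F, b=F, s=F, the formula is F.

No, it is not a tautology.


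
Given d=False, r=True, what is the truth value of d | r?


Disjunction is false only when both operands are false.
Substitute: d=False, r=True.
False | True evaluates to True.

True


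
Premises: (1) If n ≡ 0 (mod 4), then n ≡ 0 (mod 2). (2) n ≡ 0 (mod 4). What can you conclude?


Modus ponens: from (P → Q) and P, infer Q.
P = 'n ≡ 0 (mod 4)' is asserted, and P → Q holds, so Q follows.

n ≡ 0 (mod 2).


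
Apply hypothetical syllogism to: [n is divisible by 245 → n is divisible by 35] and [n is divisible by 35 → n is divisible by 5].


Hypothetical syllogism: from (P → Q) and (Q → R), infer (P → R).
Chain the two implications through the shared middle term 'n is divisible by 35'.

n is divisible by 245 → n is divisible by 5


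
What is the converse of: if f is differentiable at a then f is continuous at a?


The converse of (P → Q) is (Q → P). It is not in general equivalent to the original.
Here P = 'f is differentiable at a' and Q = 'f is continuous at a'.

If f is continuous at a, then f is differentiable at a.


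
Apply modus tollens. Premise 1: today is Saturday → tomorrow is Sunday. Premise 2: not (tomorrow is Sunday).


Modus tollens: from (P → Q) and ¬Q, infer ¬P.
Q = 'tomorrow is Sunday' is denied; since P → Q, P must also fail.

Not (today is Saturday).
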